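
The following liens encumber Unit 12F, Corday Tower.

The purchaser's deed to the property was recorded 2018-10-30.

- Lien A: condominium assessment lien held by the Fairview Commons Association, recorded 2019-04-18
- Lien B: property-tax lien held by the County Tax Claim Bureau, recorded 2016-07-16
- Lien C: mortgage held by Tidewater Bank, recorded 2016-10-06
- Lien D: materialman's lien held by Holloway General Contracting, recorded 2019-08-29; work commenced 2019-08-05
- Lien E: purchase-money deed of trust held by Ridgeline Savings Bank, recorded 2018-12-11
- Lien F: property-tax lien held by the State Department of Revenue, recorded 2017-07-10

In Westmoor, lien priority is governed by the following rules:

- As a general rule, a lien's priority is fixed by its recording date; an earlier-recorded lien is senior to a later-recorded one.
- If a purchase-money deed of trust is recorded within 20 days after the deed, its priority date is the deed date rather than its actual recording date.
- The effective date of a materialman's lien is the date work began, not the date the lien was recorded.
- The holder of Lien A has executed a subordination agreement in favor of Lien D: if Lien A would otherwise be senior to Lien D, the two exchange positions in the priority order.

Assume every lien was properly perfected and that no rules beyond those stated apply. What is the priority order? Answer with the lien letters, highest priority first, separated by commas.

B, C, F, E, D, A

First, effective dates: D relates back to 2019-08-05 (work commenced); E was recorded 42 days after the deed, outside the 20-day window, so it keeps its recording date.
By effective date: B (2016-07-16), C (2016-10-06), F (2017-07-10), E (2018-12-11), A (2019-04-18), D (2019-08-05).
The subordination applies — A was senior to D — so A and D swap.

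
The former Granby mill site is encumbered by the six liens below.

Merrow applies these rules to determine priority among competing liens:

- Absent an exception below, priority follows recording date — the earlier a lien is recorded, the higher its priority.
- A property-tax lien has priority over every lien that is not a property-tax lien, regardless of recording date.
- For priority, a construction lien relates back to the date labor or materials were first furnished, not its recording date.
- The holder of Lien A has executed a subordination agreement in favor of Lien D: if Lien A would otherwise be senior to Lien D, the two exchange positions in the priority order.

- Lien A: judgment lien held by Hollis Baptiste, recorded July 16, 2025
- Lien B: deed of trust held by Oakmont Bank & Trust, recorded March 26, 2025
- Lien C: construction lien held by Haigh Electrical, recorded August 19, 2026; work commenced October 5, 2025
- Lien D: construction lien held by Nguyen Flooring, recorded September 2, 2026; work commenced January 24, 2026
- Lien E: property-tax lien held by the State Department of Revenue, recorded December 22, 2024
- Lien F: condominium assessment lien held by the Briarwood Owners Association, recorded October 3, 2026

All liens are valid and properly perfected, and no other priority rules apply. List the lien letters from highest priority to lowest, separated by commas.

E, B, D, C, A, F

Effective dates: C relates back to October 5, 2025 (work commenced); D relates back to January 24, 2026 (work commenced).
E, as a property-tax lien, has superpriority and ranks first.
Remaining liens by effective date: B (March 26, 2025), A (July 16, 2025), C (October 5, 2025), D (January 24, 2026), F (October 3, 2026).
Because A would otherwise rank above D, the subordination swaps them.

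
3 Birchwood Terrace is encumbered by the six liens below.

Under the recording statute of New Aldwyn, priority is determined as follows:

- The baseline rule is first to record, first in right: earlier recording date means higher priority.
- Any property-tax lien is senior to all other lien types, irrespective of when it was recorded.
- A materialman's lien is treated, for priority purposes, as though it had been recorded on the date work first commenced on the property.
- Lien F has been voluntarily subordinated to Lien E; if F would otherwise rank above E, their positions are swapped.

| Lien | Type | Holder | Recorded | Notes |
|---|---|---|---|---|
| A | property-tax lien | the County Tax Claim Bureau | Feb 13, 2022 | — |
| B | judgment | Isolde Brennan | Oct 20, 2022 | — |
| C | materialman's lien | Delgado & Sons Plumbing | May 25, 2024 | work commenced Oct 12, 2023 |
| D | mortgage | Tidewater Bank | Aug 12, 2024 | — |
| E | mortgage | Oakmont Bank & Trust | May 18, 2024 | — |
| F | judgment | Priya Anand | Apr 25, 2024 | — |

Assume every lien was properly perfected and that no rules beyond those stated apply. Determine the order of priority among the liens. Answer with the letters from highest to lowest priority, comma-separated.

Adjusting effective dates: C is treated as recorded Oct 12, 2023, the work-commencement date.
As a property-tax lien, A is senior to every other lien.
Among the remaining liens, by effective date: B (Oct 20, 2022), C (Oct 12, 2023), F (Apr 25, 2024), E (May 18, 2024), D (Aug 12, 2024).
The subordination applies — F was senior to E — so F and E swap.

A, B, C, E, F, D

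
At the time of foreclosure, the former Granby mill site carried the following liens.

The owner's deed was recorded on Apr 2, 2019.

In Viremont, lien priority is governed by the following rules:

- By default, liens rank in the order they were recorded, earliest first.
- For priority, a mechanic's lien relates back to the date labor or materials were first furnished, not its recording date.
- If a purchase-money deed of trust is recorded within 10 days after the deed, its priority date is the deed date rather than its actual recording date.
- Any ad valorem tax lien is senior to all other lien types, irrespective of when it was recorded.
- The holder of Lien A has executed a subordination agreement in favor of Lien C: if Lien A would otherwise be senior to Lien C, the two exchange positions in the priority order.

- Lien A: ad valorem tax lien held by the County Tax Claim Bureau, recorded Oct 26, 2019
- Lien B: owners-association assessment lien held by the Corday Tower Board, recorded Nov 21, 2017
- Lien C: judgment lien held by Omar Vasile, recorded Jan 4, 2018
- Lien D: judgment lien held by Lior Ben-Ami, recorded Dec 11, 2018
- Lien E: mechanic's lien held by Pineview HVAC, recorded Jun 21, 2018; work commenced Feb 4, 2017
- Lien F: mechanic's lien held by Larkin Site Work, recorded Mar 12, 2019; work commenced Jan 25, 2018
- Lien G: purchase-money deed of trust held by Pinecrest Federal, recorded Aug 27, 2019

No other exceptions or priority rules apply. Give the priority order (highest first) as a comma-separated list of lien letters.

Effective dates: E is treated as recorded Feb 4, 2017, the work-commencement date; F relates back to Jan 25, 2018 (work commenced); G was recorded 147 days after the deed, outside the 10-day window, so it keeps its recording date.
A is an ad valorem tax lien, so it outranks all other liens regardless of date.
Ordering the rest by effective date: E (Feb 4, 2017), B (Nov 21, 2017), C (Jan 4, 2018), F (Jan 25, 2018), D (Dec 11, 2018), G (Aug 27, 2019).
The subordination applies — A was senior to C — so A and C swap.

C, E, B, A, F, D, G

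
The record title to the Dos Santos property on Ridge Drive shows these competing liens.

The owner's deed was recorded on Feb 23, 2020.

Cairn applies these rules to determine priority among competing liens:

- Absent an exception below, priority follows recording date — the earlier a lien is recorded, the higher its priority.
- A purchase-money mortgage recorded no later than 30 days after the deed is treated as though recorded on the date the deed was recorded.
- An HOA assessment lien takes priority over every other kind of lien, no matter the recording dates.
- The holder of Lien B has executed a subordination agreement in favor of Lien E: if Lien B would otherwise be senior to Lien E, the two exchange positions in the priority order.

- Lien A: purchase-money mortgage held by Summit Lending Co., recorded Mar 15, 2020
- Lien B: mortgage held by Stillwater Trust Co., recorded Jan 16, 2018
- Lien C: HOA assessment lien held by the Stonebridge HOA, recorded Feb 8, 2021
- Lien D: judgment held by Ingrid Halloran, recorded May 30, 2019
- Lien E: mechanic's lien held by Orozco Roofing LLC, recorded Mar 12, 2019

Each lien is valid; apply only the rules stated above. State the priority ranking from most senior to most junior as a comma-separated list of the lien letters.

Adjusting effective dates: A was recorded within the 30-day window, so its effective date is the deed date Feb 23, 2020.
C, as an HOA assessment lien, has superpriority and ranks first.
Among the remaining liens, by effective date: B (Jan 16, 2018), E (Mar 12, 2019), D (May 30, 2019), A (Feb 23, 2020).
Because B would otherwise rank above E, the subordination swaps them.

C, E, B, D, A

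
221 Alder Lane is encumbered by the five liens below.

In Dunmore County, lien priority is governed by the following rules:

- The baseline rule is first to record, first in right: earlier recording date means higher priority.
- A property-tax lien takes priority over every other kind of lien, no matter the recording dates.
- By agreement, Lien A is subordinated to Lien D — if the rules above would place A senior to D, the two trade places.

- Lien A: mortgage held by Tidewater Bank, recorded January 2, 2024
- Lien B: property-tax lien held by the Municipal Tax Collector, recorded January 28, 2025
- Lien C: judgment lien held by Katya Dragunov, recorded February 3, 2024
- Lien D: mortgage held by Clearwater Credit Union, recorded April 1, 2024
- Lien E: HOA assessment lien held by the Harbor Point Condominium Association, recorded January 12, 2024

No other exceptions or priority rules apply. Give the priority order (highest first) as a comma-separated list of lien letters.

B is a property-tax lien and takes priority over every other lien.
Among the remaining liens, by effective date: A (January 2, 2024), E (January 12, 2024), C (February 3, 2024), D (April 1, 2024).
The subordination applies — A was senior to D — so A and D swap.

B, D, E, C, A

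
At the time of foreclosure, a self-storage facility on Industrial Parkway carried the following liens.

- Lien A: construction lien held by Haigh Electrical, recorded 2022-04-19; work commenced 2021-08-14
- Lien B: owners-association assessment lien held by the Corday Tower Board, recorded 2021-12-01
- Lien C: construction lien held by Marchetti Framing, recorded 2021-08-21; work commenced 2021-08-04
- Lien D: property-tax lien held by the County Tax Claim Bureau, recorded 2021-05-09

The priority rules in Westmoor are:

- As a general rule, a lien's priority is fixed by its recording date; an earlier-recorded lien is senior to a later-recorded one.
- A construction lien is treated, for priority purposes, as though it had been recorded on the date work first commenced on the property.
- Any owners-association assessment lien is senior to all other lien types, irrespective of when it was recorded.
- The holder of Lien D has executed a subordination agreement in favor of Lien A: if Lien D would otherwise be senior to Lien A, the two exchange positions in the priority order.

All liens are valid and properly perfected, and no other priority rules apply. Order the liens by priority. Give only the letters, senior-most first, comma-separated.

Adjusting effective dates: A relates back to 2021-08-14 (work commenced); C's effective date is 2021-08-04, when work began.
As an owners-association assessment lien, B is senior to every other lien.
The other liens, earliest effective date first: D (2021-05-09), C (2021-08-04), A (2021-08-14).
Because D would otherwise rank above A, the subordination swaps them.

B, A, C, D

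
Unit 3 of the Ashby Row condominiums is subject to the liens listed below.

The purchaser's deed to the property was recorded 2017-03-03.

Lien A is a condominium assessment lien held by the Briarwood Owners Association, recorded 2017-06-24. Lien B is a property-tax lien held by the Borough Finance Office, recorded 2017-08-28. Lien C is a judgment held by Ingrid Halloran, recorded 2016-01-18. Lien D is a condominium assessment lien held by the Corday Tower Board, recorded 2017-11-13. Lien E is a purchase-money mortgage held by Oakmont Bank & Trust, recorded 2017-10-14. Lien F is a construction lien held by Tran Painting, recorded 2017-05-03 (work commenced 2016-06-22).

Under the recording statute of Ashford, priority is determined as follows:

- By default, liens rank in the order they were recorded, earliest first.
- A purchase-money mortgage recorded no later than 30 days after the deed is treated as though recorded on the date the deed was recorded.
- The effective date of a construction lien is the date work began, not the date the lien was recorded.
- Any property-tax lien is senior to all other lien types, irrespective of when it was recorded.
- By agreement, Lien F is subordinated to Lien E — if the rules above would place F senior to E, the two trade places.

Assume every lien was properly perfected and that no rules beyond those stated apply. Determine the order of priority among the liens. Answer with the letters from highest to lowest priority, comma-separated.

Effective dates: E was recorded 225 days after the deed — beyond 30 days — so no relation-back applies; F is treated as recorded 2016-06-22, the work-commencement date.
B is a property-tax lien and takes priority over every other lien.
Ordering the rest by effective date: C (2016-01-18), F (2016-06-22), A (2017-06-24), E (2017-10-14), D (2017-11-13).
Because F would otherwise rank above E, the subordination swaps them.

B, C, E, A, F, D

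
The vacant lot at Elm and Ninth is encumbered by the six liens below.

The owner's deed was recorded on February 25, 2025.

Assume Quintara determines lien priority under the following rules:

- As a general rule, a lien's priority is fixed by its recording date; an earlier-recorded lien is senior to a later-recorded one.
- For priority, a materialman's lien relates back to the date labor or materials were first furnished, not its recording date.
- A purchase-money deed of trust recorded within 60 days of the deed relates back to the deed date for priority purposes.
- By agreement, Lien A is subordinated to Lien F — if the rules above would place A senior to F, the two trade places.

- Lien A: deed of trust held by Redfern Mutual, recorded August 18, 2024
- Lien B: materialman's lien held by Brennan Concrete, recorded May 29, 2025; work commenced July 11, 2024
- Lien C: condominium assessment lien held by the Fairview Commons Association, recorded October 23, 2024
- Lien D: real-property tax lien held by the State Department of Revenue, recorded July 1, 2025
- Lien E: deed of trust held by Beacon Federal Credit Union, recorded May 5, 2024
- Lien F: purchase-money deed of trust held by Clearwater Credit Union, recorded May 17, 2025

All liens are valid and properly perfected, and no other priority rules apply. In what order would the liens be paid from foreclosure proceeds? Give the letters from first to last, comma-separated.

E, B, F, C, A, D

Effective dates after the stated exceptions: B relates back to July 11, 2024 (work commenced); F was recorded 81 days after the deed — beyond 60 days — so no relation-back applies.
Ordering by effective date: E (May 5, 2024), B (July 11, 2024), A (August 18, 2024), C (October 23, 2024), F (May 17, 2025), D (July 1, 2025).
A is senior to F before the subordination, so the two trade places.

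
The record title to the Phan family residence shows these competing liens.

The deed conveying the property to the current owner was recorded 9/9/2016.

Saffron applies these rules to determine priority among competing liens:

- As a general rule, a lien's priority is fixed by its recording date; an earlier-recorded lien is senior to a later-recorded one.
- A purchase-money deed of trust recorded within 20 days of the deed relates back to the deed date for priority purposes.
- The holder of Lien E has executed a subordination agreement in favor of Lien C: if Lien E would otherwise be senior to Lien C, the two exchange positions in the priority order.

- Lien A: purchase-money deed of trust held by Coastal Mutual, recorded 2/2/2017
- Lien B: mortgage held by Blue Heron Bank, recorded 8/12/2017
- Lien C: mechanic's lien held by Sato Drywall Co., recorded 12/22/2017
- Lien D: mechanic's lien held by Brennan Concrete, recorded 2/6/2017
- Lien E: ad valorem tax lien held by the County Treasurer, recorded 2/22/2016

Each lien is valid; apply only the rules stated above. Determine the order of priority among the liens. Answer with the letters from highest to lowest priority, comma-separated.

First, effective dates: A was recorded 146 days after the deed, outside the 20-day window, so it keeps its recording date.
Ordering by effective date: E (2/22/2016), A (2/2/2017), D (2/6/2017), B (8/12/2017), C (12/22/2017).
The subordination applies — E was senior to C — so E and C swap.

C, A, D, B, E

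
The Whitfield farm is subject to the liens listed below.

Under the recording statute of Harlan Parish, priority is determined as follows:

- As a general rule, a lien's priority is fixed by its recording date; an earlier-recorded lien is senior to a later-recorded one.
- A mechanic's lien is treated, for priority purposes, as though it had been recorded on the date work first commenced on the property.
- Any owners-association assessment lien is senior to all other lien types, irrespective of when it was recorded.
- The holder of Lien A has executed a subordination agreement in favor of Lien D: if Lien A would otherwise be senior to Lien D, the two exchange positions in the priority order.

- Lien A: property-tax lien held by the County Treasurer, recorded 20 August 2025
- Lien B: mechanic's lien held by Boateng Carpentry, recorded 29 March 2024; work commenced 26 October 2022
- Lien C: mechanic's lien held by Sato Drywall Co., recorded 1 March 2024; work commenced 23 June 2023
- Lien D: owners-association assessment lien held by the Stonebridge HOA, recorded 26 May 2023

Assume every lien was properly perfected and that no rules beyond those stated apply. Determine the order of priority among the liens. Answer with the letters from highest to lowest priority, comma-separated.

D, B, C, A

Adjusting effective dates: B is treated as recorded 26 October 2022, the work-commencement date; C relates back to 23 June 2023 (work commenced).
D is an owners-association assessment lien, so it outranks all other liens regardless of date.
Remaining liens by effective date: B (26 October 2022), C (23 June 2023), A (20 August 2025).
A already ranks below D; the subordination has no effect.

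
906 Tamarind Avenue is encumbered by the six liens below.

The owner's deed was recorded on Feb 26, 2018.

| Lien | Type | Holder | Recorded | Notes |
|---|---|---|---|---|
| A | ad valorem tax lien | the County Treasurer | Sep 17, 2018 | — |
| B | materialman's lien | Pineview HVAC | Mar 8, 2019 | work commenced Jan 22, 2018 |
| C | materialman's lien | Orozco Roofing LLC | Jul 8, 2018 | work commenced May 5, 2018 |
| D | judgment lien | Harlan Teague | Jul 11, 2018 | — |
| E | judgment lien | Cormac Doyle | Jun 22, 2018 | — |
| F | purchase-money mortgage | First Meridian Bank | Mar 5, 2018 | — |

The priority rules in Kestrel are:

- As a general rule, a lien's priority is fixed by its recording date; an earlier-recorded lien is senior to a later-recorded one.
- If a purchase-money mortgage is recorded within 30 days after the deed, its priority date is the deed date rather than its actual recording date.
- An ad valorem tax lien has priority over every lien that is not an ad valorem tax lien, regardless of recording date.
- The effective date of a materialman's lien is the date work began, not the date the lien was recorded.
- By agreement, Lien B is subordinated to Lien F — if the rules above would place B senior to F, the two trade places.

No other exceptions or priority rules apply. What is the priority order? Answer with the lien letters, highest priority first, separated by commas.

A, F, B, C, E, D

Adjusting effective dates: B is treated as recorded Jan 22, 2018, the work-commencement date; C's effective date is May 5, 2018, when work began; F relates back to the deed date Feb 26, 2018.
A is an ad valorem tax lien, so it outranks all other liens regardless of date.
The other liens, earliest effective date first: B (Jan 22, 2018), F (Feb 26, 2018), C (May 5, 2018), E (Jun 22, 2018), D (Jul 11, 2018).
B is senior to F before the subordination, so the two trade places.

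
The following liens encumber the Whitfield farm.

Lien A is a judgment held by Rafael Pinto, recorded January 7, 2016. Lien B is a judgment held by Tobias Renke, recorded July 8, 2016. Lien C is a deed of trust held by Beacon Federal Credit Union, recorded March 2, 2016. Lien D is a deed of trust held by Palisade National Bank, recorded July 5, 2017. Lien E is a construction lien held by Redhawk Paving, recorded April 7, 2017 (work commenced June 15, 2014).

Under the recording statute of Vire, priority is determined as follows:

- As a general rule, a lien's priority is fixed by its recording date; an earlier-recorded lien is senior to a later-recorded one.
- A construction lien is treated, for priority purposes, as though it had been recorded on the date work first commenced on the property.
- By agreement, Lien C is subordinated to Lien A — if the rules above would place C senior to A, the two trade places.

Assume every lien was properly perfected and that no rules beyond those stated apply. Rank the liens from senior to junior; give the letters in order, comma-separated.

E, A, C, B, D

First, effective dates: E's effective date is June 15, 2014, when work began.
By effective date, earliest first: E (June 15, 2014), A (January 7, 2016), C (March 2, 2016), B (July 8, 2016), D (July 5, 2017).
C already ranks below A; the subordination has no effect.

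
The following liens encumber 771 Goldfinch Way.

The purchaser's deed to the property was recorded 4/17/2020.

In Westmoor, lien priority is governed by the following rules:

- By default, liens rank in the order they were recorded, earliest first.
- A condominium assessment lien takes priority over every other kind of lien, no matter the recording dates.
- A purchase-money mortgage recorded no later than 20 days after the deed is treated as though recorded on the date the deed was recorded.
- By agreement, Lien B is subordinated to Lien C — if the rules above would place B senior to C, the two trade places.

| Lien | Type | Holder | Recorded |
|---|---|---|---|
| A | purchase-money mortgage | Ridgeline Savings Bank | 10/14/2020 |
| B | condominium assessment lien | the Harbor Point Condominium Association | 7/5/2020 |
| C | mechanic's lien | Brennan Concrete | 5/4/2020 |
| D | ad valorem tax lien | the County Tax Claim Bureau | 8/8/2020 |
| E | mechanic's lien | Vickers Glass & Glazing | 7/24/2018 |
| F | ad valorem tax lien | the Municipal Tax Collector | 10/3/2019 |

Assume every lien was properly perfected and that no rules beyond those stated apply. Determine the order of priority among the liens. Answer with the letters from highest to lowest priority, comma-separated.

C, E, F, B, D, A

First, effective dates: A was recorded 180 days after the deed — beyond 20 days — so no relation-back applies.
B is a condominium assessment lien and takes priority over every other lien.
The other liens, earliest effective date first: E (7/24/2018), F (10/3/2019), C (5/4/2020), D (8/8/2020), A (10/14/2020).
Because B would otherwise rank above C, the subordination swaps them.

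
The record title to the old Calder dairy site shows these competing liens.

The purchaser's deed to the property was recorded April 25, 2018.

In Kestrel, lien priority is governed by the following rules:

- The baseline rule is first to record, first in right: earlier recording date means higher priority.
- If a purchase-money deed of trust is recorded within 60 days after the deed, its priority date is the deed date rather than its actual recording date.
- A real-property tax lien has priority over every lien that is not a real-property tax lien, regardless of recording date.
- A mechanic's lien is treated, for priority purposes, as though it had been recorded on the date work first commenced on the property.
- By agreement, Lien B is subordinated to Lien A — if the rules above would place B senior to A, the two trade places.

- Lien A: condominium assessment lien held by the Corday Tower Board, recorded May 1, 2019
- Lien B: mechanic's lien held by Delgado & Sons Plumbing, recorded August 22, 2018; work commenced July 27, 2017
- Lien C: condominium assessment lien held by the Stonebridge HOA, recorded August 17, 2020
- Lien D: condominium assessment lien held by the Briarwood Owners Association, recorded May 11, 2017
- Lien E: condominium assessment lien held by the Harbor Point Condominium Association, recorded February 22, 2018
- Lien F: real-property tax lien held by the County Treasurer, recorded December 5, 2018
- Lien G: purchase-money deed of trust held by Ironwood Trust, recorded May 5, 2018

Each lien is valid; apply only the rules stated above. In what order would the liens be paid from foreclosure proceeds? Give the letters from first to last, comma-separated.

F, D, A, E, G, B, C

First, effective dates: B relates back to July 27, 2017 (work commenced); G was recorded within the 60-day window, so its effective date is the deed date April 25, 2018.
F is a real-property tax lien, so it outranks all other liens regardless of date.
Remaining liens by effective date: D (May 11, 2017), B (July 27, 2017), E (February 22, 2018), G (April 25, 2018), A (May 1, 2019), C (August 17, 2020).
Because B would otherwise rank above A, the subordination swaps them.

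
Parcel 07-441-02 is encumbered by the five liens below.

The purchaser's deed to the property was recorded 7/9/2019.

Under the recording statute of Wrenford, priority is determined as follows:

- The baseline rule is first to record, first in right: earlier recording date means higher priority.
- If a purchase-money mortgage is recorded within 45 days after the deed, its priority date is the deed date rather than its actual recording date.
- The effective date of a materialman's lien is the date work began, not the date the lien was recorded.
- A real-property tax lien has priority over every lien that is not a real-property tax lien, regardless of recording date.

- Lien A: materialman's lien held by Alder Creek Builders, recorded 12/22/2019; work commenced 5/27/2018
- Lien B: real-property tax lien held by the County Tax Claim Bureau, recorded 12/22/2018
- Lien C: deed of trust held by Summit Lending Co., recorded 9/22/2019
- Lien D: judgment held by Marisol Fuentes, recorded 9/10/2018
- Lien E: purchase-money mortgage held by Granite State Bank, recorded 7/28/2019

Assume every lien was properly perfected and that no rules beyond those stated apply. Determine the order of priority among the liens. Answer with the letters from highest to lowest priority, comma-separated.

Effective dates: A relates back to 5/27/2018 (work commenced); E's effective date is the deed date, 7/9/2019.
As a real-property tax lien, B is senior to every other lien.
Remaining liens by effective date: A (5/27/2018), D (9/10/2018), E (7/9/2019), C (9/22/2019).

B, A, D, E, C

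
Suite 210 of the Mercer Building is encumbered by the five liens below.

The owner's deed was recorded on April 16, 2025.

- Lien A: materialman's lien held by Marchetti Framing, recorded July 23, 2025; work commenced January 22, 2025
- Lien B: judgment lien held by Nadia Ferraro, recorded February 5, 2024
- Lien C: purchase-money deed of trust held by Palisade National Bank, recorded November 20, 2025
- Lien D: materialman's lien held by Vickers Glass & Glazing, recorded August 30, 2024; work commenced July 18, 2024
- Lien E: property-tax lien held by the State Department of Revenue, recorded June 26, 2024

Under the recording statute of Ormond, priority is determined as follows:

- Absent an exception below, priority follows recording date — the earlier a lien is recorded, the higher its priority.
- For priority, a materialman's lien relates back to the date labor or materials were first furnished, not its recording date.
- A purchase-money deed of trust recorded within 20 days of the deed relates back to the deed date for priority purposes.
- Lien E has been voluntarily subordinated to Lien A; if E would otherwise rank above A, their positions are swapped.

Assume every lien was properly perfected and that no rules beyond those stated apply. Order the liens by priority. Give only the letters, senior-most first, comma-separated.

B, A, D, E, C

Adjusting effective dates: A relates back to January 22, 2025 (work commenced); C missed the 20-day window (218 days after the deed), so its recording date stands; D is treated as recorded July 18, 2024, the work-commencement date.
Sorted by effective date: B (February 5, 2024), E (June 26, 2024), D (July 18, 2024), A (January 22, 2025), C (November 20, 2025).
Because E would otherwise rank above A, the subordination swaps them.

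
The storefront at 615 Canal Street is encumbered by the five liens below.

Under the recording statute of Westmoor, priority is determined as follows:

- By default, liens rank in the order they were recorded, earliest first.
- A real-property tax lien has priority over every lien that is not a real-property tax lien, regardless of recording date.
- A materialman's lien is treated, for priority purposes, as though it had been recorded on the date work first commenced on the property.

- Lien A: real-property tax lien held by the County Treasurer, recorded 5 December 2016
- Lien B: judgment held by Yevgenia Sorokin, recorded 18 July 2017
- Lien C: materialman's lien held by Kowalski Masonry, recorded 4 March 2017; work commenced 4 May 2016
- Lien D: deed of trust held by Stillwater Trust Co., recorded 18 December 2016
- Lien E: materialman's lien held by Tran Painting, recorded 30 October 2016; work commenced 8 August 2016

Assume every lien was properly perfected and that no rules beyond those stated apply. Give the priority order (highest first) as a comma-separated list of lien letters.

Effective dates after the stated exceptions: C is treated as recorded 4 May 2016, the work-commencement date; E relates back to 8 August 2016 (work commenced).
A, as a real-property tax lien, has superpriority and ranks first.
Remaining liens by effective date: C (4 May 2016), E (8 August 2016), D (18 December 2016), B (18 July 2017).

A, C, E, D, B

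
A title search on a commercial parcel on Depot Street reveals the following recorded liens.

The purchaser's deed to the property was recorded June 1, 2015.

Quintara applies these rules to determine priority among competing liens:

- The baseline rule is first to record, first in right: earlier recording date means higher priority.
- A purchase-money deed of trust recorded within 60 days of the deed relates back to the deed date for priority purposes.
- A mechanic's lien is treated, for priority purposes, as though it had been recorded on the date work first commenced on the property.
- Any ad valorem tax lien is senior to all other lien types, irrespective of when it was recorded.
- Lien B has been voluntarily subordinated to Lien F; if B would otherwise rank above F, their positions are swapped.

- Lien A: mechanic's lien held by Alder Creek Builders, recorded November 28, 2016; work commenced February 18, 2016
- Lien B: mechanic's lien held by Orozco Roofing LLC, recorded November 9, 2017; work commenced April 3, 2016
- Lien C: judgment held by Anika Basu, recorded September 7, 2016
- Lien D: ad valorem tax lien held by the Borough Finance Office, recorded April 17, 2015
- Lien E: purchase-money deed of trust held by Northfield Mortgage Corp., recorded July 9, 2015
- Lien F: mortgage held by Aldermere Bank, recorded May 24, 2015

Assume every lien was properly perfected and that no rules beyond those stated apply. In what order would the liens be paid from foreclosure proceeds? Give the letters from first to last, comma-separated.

D, F, E, A, B, C

First, effective dates: A is treated as recorded February 18, 2016, the work-commencement date; B is treated as recorded April 3, 2016, the work-commencement date; E relates back to the deed date June 1, 2015.
D, as an ad valorem tax lien, has superpriority and ranks first.
Ordering the rest by effective date: F (May 24, 2015), E (June 1, 2015), A (February 18, 2016), B (April 3, 2016), C (September 7, 2016).
B already ranks below F; the subordination has no effect.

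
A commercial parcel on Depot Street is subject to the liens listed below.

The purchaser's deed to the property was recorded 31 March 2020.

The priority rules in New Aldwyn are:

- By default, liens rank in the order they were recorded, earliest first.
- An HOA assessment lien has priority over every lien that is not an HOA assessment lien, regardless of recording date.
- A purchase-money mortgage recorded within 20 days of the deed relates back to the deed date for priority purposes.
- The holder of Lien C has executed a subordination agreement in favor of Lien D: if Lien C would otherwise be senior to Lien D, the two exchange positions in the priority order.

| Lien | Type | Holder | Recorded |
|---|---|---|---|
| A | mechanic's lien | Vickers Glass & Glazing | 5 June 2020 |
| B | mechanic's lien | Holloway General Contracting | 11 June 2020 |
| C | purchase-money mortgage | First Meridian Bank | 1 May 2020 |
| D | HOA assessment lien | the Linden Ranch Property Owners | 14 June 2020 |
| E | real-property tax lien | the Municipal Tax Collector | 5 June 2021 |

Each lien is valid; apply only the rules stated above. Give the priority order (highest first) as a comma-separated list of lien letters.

First, effective dates: C was recorded 31 days after the deed — beyond 20 days — so no relation-back applies.
As an HOA assessment lien, D is senior to every other lien.
The other liens, earliest effective date first: C (1 May 2020), A (5 June 2020), B (11 June 2020), E (5 June 2021).
Since C is not senior to D, the subordination leaves the order unchanged.

D, C, A, B, E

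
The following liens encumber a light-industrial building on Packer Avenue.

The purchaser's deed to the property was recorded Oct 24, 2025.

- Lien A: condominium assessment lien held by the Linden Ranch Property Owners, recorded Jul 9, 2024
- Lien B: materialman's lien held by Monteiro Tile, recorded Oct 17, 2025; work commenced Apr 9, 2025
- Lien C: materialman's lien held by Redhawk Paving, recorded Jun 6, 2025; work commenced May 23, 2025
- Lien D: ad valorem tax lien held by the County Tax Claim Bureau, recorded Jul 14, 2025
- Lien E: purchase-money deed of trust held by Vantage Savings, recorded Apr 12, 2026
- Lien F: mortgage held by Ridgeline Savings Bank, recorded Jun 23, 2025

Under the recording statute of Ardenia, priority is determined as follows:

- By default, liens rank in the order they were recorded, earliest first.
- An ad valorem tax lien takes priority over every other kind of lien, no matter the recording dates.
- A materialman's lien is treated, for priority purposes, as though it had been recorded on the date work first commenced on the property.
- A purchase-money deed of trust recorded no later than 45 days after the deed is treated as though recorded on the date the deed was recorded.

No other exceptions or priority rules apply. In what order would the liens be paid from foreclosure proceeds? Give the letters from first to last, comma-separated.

D, A, B, C, F, E

Adjusting effective dates: B's effective date is Apr 9, 2025, when work began; C relates back to May 23, 2025 (work commenced); E was recorded 170 days after the deed, outside the 45-day window, so it keeps its recording date.
D is an ad valorem tax lien, so it outranks all other liens regardless of date.
Remaining liens by effective date: A (Jul 9, 2024), B (Apr 9, 2025), C (May 23, 2025), F (Jun 23, 2025), E (Apr 12, 2026).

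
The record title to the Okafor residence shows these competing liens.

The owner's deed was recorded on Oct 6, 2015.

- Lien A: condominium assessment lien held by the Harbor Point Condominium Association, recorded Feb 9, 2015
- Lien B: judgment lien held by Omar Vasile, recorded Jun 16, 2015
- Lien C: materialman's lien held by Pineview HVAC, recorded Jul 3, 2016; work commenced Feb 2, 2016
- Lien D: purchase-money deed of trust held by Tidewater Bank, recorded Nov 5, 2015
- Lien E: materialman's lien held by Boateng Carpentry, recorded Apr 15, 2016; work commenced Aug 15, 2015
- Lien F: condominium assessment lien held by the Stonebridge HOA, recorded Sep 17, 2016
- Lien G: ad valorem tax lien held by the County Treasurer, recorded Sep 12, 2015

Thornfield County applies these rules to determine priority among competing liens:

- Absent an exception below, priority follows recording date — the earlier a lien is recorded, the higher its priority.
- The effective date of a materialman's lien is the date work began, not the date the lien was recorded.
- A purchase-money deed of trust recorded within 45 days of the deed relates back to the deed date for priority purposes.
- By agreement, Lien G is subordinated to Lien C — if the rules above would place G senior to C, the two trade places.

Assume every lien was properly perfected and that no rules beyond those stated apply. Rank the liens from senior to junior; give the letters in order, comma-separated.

A, B, E, C, D, G, F

Effective dates: C's effective date is Feb 2, 2016, when work began; D's effective date is the deed date, Oct 6, 2015; E's effective date is Aug 15, 2015, when work began.
Ordering by effective date: A (Feb 9, 2015), B (Jun 16, 2015), E (Aug 15, 2015), G (Sep 12, 2015), D (Oct 6, 2015), C (Feb 2, 2016), F (Sep 17, 2016).
G is senior to C before the subordination, so the two trade places.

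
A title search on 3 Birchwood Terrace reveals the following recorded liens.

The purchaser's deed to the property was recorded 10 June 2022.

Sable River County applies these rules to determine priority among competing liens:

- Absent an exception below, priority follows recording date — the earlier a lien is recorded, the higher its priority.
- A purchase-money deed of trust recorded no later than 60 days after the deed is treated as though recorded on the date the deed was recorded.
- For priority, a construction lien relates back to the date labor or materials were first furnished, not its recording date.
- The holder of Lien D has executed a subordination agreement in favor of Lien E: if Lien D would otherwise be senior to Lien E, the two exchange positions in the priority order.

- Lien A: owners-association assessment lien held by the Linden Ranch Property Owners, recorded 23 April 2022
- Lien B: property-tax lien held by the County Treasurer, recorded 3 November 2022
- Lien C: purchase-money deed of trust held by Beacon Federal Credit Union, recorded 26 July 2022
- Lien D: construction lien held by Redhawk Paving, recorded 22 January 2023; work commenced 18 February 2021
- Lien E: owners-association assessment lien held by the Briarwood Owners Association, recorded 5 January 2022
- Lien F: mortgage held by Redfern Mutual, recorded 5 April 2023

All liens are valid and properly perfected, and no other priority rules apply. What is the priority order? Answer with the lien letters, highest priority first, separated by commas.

Adjusting effective dates: C relates back to the deed date 10 June 2022; D relates back to 18 February 2021 (work commenced).
By effective date, earliest first: D (18 February 2021), E (5 January 2022), A (23 April 2022), C (10 June 2022), B (3 November 2022), F (5 April 2023).
D would otherwise be senior to E, so under the subordination agreement D and E exchange positions.

E, D, A, C, B, F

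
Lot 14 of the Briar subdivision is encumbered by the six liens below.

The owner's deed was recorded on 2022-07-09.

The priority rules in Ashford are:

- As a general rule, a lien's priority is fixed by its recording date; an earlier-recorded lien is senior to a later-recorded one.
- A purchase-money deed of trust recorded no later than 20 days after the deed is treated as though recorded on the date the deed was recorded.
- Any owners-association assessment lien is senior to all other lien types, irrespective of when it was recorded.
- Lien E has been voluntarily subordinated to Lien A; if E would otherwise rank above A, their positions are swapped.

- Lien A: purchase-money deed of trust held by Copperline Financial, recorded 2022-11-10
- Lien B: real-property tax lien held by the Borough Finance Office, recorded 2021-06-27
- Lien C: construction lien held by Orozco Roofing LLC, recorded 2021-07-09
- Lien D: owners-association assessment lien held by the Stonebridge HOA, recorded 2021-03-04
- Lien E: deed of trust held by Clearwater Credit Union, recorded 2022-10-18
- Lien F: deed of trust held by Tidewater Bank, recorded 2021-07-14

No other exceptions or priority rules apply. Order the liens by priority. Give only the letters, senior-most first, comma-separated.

Effective dates after the stated exceptions: A was recorded 124 days after the deed — beyond 20 days — so no relation-back applies.
As an owners-association assessment lien, D is senior to every other lien.
Ordering the rest by effective date: B (2021-06-27), C (2021-07-09), F (2021-07-14), E (2022-10-18), A (2022-11-10).
Because E would otherwise rank above A, the subordination swaps them.

D, B, C, F, A, E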